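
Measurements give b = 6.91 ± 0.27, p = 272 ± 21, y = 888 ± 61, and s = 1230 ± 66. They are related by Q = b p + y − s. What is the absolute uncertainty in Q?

Let w = b·p = 1880. δw/w = √((1·δb/b)² + (1·δp/p)²) = √(0.00153 + 0.00596) = 0.0865, so δw = 163.
Q = w + y − s: δQ = √(δw² + δy² + δs²) = √(26500 + 3720 + 4360) = 186

186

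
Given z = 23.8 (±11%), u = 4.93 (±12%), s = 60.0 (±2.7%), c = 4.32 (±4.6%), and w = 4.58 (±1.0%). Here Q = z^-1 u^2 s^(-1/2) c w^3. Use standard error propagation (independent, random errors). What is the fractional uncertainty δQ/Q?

0.270

Since Q is a product/quotient, work with relative uncertainties:
  (-1·δz/z)² = (-1×0.110)² = 0.0121;  (2·δu/u)² = (2×0.120)² = 0.0576;  (−½·δs/s)² = (-0.5×0.0270)² = 0.000182;  (1·δc/c)² = (1×0.0460)² = 0.00212;  (3·δw/w)² = (3×0.0100)² = 0.000900
δQ/Q = √(0.0729) = 0.270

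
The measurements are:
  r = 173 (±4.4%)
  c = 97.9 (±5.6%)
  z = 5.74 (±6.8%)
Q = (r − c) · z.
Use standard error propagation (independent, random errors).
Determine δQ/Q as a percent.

Let u = r − c = 75.1. δu = √(δr² + δc²) = √(57.9 + 30.1) = 9.38, so δu/u = 0.125.
Q is then a monomial in u, z:
δQ/Q = √((δu/u)² + (1·δz/z)²) = √(0.0156 + 0.00462) = 0.142

14.2%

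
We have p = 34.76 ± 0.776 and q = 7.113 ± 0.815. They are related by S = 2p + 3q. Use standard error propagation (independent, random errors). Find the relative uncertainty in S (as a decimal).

S is a linear combination, so absolute uncertainties add in quadrature:
  (2·δp)² = 2.41;  (3·δq)² = 5.98
δS = √(8.39) = 2.90
S = 90.86, so δS/S = 2.90/90.86 = 0.0319.

0.0319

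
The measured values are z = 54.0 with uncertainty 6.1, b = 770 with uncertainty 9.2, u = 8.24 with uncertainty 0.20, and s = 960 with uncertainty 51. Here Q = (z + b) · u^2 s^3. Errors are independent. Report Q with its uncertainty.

(4.95 ± 0.827) × 10^13

Let w = z + b = 824. δw = √(δz² + δb²) = √(37.2 + 84.6) = 11.0, so δw/w = 0.0134.
Q is then a monomial in w, u, s:
δQ/Q = √((δw/w)² + (2·δu/u)² + (3·δs/s)²) = √(0.000179 + 0.00236 + 0.0254) = 0.167
Q = 4.95e+13, so δQ = 0.167 × 4.95e+13 = 8.27e+12.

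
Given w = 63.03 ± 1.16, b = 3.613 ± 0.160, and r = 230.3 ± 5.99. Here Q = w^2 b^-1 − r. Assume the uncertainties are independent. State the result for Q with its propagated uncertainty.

869.3 ± 63.6

Let p = w^2·b^-1 = 1100. δp/p = √((2·δw/w)² + (-1·δb/b)²) = √(0.00135 + 0.00196) = 0.0576, so δp = 63.3.
Q = p − r: δQ = √(δp² + δr²) = √(4010 + 35.9) = 63.6
Q = 869.3.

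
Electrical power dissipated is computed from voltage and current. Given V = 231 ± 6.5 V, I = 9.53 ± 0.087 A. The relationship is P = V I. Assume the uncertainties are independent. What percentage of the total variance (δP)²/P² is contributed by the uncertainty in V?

90.5%

(δP/P)² = (1·δV/V)² + (1·δI/I)²
  V term: (1×0.0281)² = 0.000792
  I term: (1×0.00913)² = 8.33e-05
Total = 0.000875. Share from V = 0.000792/0.000875 = 0.905.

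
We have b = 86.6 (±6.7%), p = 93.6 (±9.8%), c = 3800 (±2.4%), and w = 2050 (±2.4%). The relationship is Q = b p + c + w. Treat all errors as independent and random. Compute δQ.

Let h = b·p = 8110. δh/h = √((1·δb/b)² + (1·δp/p)²) = √(0.00449 + 0.00960) = 0.119, so δh = 962.
Q = h + c + w: δQ = √(δh² + δc² + δw²) = √(9.26e+05 + 8320 + 2420) = 968

968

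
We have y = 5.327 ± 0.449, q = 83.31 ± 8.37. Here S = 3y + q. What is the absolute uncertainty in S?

Each term contributes (cᵢ δxᵢ)² to (δS)²:
  (3·δy)² = 1.81;  (δq)² = 70.1
δS = √(71.9) = 8.48

8.48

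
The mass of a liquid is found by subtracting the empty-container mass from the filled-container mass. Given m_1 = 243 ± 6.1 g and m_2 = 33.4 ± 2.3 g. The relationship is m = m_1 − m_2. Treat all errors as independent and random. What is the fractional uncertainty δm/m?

0.0311

m is a linear combination, so absolute uncertainties add in quadrature:
  (δm_1)² = 37.2;  (δm_2)² = 5.29
δm = √(42.5) = 6.52 g
m = 210 g, so δm/m = 6.52/210 = 0.0311.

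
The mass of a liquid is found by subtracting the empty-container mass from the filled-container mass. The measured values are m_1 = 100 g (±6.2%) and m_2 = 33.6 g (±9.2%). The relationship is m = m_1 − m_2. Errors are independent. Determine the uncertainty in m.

Absolute uncertainties add in quadrature for a linear combination:
  (δm_1)² = 38.4;  (δm_2)² = 9.56
δm = √(48.0) = 6.93 g

6.93 g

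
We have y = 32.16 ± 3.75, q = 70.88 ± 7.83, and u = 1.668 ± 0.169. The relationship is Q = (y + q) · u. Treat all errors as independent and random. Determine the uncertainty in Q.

Let w = y + q = 103.0. δw = √(δy² + δq²) = √(14.1 + 61.3) = 8.68, so δw/w = 0.0843.
Q is then a monomial in w, u:
δQ/Q = √((δw/w)² + (1·δu/u)²) = √(0.00710 + 0.0103) = 0.132
Q = 171.9, so δQ = 0.132 × 171.9 = 22.6.

22.6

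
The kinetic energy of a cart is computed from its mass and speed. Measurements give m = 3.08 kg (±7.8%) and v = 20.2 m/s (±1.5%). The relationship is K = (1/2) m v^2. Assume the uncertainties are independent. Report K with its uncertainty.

628 ± 52.5 J

Since K is a product/quotient, work with relative uncertainties:
  (1·δm/m)² = (1×0.0780)² = 0.00608;  (2·δv/v)² = (2×0.0150)² = 0.000900
δK/K = √(0.00698) = 0.0836
K = 628 J, so δK = 0.0836 × 628 = 52.5 J.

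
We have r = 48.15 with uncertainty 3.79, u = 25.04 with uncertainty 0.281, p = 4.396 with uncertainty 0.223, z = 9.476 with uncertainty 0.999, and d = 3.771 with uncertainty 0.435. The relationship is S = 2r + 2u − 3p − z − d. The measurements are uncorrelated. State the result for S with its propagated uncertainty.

Sums and differences: (δS)² = Σ (cᵢ δxᵢ)².
  (2·δr)² = 57.5;  (2·δu)² = 0.316;  (3·δp)² = 0.448;  (δz)² = 0.998;  (δd)² = 0.189
δS = √(59.4) = 7.71
S = 119.9.

119.9 ± 7.71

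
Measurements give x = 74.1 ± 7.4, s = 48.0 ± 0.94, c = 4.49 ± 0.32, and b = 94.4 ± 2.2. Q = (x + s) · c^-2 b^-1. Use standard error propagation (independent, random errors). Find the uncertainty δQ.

Let u = x + s = 122. δu = √(δx² + δs²) = √(54.8 + 0.884) = 7.46, so δu/u = 0.0611.
Q is then a monomial in u, c, b:
δQ/Q = √((δu/u)² + (-2·δc/c)² + (-1·δb/b)²) = √(0.00373 + 0.0203 + 0.000543) = 0.157
Q = 0.0642, so δQ = 0.157 × 0.0642 = 0.0101.

0.0101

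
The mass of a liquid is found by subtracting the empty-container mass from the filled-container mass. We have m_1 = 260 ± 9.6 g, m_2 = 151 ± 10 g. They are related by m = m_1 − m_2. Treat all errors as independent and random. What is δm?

13.9 g

Absolute uncertainties add in quadrature for a linear combination:
  (δm_1)² = 92.2;  (δm_2)² = 100
δm = √(192) = 13.9 g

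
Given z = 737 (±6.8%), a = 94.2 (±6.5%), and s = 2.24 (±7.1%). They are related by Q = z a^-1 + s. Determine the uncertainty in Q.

Let p = z·a^-1 = 7.82. δp/p = √((1·δz/z)² + (-1·δa/a)²) = √(0.00462 + 0.00423) = 0.0941, so δp = 0.736.
Q = p + s: δQ = √(δp² + δs²) = √(0.542 + 0.0253) = 0.753

0.753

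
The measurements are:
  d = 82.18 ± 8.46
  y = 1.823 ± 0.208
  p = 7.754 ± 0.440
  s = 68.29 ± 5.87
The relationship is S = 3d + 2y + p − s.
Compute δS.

Absolute uncertainties add in quadrature for a linear combination:
  (3·δd)² = 644;  (2·δy)² = 0.173;  (δp)² = 0.194;  (δs)² = 34.5
δS = √(679) = 26.1

26.1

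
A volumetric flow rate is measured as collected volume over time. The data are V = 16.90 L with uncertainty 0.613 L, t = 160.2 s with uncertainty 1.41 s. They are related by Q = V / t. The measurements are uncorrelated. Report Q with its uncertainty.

0.1055 ± 0.00394 L/s

Each factor contributes (exponent × relative error)² to (δQ/Q)²:
  (1·δV/V)² = (1×0.0363)² = 0.00132;  (-1·δt/t)² = (-1×0.00880)² = 7.75e-05
δQ/Q = √(0.00139) = 0.0373
Q = 0.1055 L/s, so δQ = 0.0373 × 0.1055 = 0.00394 L/s.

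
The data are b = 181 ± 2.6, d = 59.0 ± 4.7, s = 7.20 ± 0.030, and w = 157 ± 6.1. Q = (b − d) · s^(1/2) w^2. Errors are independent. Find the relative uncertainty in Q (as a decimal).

0.0893

Let u = b − d = 122. δu = √(δb² + δd²) = √(6.76 + 22.1) = 5.37, so δu/u = 0.0440.
Q is then a monomial in u, s, w:
δQ/Q = √((δu/u)² + (½·δs/s)² + (2·δw/w)²) = √(0.00194 + 4.34e-06 + 0.00604) = 0.0893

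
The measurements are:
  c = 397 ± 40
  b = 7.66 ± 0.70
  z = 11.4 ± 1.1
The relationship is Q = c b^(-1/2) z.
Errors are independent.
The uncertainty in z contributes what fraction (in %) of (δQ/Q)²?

(δQ/Q)² = (1·δc/c)² + (−½·δb/b)² + (1·δz/z)²
  c term: (1×0.101)² = 0.0102
  b term: (-0.5×0.0914)² = 0.00209
  z term: (1×0.0965)² = 0.00931
Total = 0.0216. Share from z = 0.00931/0.0216 = 0.432.

43.2%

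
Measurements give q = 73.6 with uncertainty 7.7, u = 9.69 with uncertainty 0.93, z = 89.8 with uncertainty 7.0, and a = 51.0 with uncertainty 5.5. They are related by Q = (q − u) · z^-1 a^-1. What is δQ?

Let w = q − u = 63.9. δw = √(δq² + δu²) = √(59.3 + 0.865) = 7.76, so δw/w = 0.121.
Q is then a monomial in w, z, a:
δQ/Q = √((δw/w)² + (-1·δz/z)² + (-1·δa/a)²) = √(0.0147 + 0.00608 + 0.0116) = 0.180
Q = 0.0140, so δQ = 0.180 × 0.0140 = 0.00251.

0.00251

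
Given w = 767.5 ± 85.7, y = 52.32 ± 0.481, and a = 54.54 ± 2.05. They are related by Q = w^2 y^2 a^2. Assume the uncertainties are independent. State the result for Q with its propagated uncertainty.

Relative error in a monomial: (δQ/Q)² = Σ (nᵢ · δxᵢ/xᵢ)².
  (2·δw/w)² = (2×0.112)² = 0.0499;  (2·δy/y)² = (2×0.00919)² = 0.000338;  (2·δa/a)² = (2×0.0376)² = 0.00565
δQ/Q = √(0.0559) = 0.236
Q = 4.796e+12, so δQ = 0.236 × 4.796e+12 = 1.13e+12.

(4.796 ± 1.13) × 10^12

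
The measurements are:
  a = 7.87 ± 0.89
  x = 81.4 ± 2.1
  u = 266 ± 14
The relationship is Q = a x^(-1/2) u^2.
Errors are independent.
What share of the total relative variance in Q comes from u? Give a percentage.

46.1%

(δQ/Q)² = (1·δa/a)² + (−½·δx/x)² + (2·δu/u)²
  a term: (1×0.113)² = 0.0128
  x term: (-0.5×0.0258)² = 0.000166
  u term: (2×0.0526)² = 0.0111
Total = 0.0240. Share from u = 0.0111/0.0240 = 0.461.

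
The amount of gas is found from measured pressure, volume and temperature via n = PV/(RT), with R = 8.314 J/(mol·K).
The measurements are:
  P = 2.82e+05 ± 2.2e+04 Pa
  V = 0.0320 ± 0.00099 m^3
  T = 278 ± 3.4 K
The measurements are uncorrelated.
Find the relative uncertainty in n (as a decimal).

n is a product of powers, so relative uncertainties combine in quadrature:
  (1·δP/P)² = (1×0.0780)² = 0.00609;  (1·δV/V)² = (1×0.0309)² = 0.000957;  (-1·δT/T)² = (-1×0.0122)² = 0.000150
δn/n = √(0.00719) = 0.0848

0.0848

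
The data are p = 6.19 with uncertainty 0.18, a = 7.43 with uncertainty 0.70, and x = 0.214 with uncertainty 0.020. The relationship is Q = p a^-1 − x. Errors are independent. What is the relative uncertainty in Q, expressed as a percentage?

Let w = p·a^-1 = 0.833. δw/w = √((1·δp/p)² + (-1·δa/a)²) = √(0.000846 + 0.00888) = 0.0986, so δw = 0.0821.
Q = w − x: δQ = √(δw² + δx²) = √(0.00675 + 0.000400) = 0.0845
Q = 0.619, so δQ/Q = 0.0845/0.619 = 0.137.

13.7%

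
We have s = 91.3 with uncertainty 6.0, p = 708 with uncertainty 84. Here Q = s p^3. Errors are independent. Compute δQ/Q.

0.362

Relative error in a monomial: (δQ/Q)² = Σ (nᵢ · δxᵢ/xᵢ)².
  (1·δs/s)² = (1×0.0657)² = 0.00432;  (3·δp/p)² = (3×0.119)² = 0.127
δQ/Q = √(0.131) = 0.362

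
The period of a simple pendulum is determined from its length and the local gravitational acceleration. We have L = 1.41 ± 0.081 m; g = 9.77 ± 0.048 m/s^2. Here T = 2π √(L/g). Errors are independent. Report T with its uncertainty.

Products/powers → add relative errors in quadrature, weighted by exponent:
  (½·δL/L)² = (0.5×0.0574)² = 0.000825;  (−½·δg/g)² = (-0.5×0.00491)² = 6.03e-06
δT/T = √(0.000831) = 0.0288
T = 2.39 s, so δT = 0.0288 × 2.39 = 0.0688 s.

2.39 ± 0.0688 s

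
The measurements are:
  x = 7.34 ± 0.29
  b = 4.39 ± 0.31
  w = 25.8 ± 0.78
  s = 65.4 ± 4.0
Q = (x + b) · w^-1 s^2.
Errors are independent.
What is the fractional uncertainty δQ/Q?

Let u = x + b = 11.7. δu = √(δx² + δb²) = √(0.0841 + 0.0961) = 0.424, so δu/u = 0.0362.
Q is then a monomial in u, w, s:
δQ/Q = √((δu/u)² + (-1·δw/w)² + (2·δs/s)²) = √(0.00131 + 0.000914 + 0.0150) = 0.131

0.131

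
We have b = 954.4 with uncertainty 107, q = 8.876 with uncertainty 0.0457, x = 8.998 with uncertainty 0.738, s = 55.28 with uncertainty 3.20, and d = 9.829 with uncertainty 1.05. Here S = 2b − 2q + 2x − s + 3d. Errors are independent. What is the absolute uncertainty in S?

Each term contributes (cᵢ δxᵢ)² to (δS)²:
  (2·δb)² = 45800;  (2·δq)² = 0.00835;  (2·δx)² = 2.18;  (δs)² = 10.2;  (3·δd)² = 9.92
δS = √(45800) = 214

214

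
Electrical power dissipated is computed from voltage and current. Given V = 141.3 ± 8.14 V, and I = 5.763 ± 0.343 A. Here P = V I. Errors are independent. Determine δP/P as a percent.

P is a product of powers, so relative uncertainties combine in quadrature:
  (1·δV/V)² = (1×0.0576)² = 0.00332;  (1·δI/I)² = (1×0.0595)² = 0.00354
δP/P = √(0.00686) = 0.0828

8.28%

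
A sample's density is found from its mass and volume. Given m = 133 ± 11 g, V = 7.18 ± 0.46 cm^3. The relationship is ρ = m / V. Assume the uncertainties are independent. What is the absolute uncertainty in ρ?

1.94 g/cm^3

Products/powers → add relative errors in quadrature, weighted by exponent:
  (1·δm/m)² = (1×0.0827)² = 0.00684;  (-1·δV/V)² = (-1×0.0641)² = 0.00410
δρ/ρ = √(0.0109) = 0.105
ρ = 18.5 g/cm^3, so δρ = 0.105 × 18.5 = 1.94 g/cm^3.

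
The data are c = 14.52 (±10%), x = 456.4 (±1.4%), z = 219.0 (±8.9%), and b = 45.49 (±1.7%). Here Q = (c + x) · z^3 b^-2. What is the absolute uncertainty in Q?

6.44e+05

Let u = c + x = 470.9. δu = √(δc² + δx²) = √(2.11 + 40.8) = 6.55, so δu/u = 0.0139.
Q is then a monomial in u, z, b:
δQ/Q = √((δu/u)² + (3·δz/z)² + (-2·δb/b)²) = √(0.000194 + 0.0713 + 0.00116) = 0.270
Q = 2.39e+06, so δQ = 0.270 × 2.39e+06 = 6.44e+05.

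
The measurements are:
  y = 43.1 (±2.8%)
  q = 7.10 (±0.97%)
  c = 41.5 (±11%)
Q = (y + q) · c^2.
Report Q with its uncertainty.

86500 ± 19100

Let u = y + q = 50.2. δu = √(δy² + δq²) = √(1.46 + 0.00474) = 1.21, so δu/u = 0.0241.
Q is then a monomial in u, c:
δQ/Q = √((δu/u)² + (2·δc/c)²) = √(0.000580 + 0.0484) = 0.221
Q = 86500, so δQ = 0.221 × 86500 = 19100.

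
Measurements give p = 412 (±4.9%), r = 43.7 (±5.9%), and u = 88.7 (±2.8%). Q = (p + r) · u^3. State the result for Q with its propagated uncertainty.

Let w = p + r = 456. δw = √(δp² + δr²) = √(408 + 6.65) = 20.4, so δw/w = 0.0447.
Q is then a monomial in w, u:
δQ/Q = √((δw/w)² + (3·δu/u)²) = √(0.00199 + 0.00706) = 0.0951
Q = 3.18e+08, so δQ = 0.0951 × 3.18e+08 = 3.03e+07.

(3.18 ± 0.303) × 10^8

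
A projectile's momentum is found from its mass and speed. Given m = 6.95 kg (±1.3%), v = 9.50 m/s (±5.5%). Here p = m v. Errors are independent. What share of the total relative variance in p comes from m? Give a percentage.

5.29%

(δp/p)² = (1·δm/m)² + (1·δv/v)²
  m term: (1×0.0130)² = 0.000169
  v term: (1×0.0550)² = 0.00302
Total = 0.00319. Share from m = 0.000169/0.00319 = 0.0529.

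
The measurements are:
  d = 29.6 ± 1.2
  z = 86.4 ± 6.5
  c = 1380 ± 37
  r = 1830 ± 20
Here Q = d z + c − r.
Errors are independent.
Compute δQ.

Let p = d·z = 2560. δp/p = √((1·δd/d)² + (1·δz/z)²) = √(0.00164 + 0.00566) = 0.0855, so δp = 219.
Q = p + c − r: δQ = √(δp² + δc² + δr²) = √(47800 + 1370 + 400) = 223

223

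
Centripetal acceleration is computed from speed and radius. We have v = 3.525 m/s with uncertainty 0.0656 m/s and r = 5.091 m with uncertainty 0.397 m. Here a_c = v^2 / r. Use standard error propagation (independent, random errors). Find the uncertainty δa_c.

0.211 m/s^2

a_c is a product of powers, so relative uncertainties combine in quadrature:
  (2·δv/v)² = (2×0.0186)² = 0.00139;  (-1·δr/r)² = (-1×0.0780)² = 0.00608
δa_c/a_c = √(0.00747) = 0.0864
a_c = 2.441 m/s^2, so δa_c = 0.0864 × 2.441 = 0.211 m/s^2.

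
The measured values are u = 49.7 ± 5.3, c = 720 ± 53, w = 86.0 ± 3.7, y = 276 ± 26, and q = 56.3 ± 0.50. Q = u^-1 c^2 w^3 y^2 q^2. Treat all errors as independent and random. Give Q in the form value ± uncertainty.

Each factor contributes (exponent × relative error)² to (δQ/Q)²:
  (-1·δu/u)² = (-1×0.107)² = 0.0114;  (2·δc/c)² = (2×0.0736)² = 0.0217;  (3·δw/w)² = (3×0.0430)² = 0.0167;  (2·δy/y)² = (2×0.0942)² = 0.0355;  (2·δq/q)² = (2×0.00888)² = 0.000315
δQ/Q = √(0.0855) = 0.292
Q = 1.6e+18, so δQ = 0.292 × 1.6e+18 = 4.68e+17.

(1.60 ± 0.468) × 10^18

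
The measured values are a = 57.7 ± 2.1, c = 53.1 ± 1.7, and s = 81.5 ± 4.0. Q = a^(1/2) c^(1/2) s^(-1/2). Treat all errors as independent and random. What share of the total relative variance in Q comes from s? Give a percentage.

(δQ/Q)² = (½·δa/a)² + (½·δc/c)² + (−½·δs/s)²
  a term: (0.5×0.0364)² = 0.000331
  c term: (0.5×0.0320)² = 0.000256
  s term: (-0.5×0.0491)² = 0.000602
Total = 0.00119. Share from s = 0.000602/0.00119 = 0.506.

50.6%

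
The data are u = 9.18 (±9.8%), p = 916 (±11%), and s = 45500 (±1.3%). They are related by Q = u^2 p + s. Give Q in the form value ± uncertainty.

Let w = u^2·p = 77200. δw/w = √((2·δu/u)² + (1·δp/p)²) = √(0.0384 + 0.0121) = 0.225, so δw = 17300.
Q = w + s: δQ = √(δw² + δs²) = √(3.01e+08 + 3.5e+05) = 17400
Q = 1.23e+05.

(1.23 ± 0.174) × 10^5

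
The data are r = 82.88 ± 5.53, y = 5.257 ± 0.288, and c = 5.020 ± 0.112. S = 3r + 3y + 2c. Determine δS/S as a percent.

6.05%

For a sum/difference, combine absolute errors in quadrature:
  (3·δr)² = 275;  (3·δy)² = 0.746;  (2·δc)² = 0.0502
δS = √(276) = 16.6
S = 274.5, so δS/S = 16.6/274.5 = 0.0605.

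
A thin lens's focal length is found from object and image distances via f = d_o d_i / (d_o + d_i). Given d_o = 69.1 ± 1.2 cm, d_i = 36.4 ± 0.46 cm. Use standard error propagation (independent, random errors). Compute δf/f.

∂f/∂d_o = (d_i/(d_o+d_i))² = 0.119;  ∂f/∂d_i = (d_o/(d_o+d_i))² = 0.429
δf = √((∂f/∂d_o · δd_o)² + (∂f/∂d_i · δd_i)²) = √(0.0204 + 0.0389) = 0.244 cm
f = 23.8 cm, so δf/f = 0.244/23.8 = 0.0102.

0.0102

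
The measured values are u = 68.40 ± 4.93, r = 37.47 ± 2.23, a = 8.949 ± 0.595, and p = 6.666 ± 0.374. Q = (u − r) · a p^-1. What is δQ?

Let w = u − r = 30.93. δw = √(δu² + δr²) = √(24.3 + 4.97) = 5.41, so δw/w = 0.175.
Q is then a monomial in w, a, p:
δQ/Q = √((δw/w)² + (1·δa/a)² + (-1·δp/p)²) = √(0.0306 + 0.00442 + 0.00315) = 0.195
Q = 41.52, so δQ = 0.195 × 41.52 = 8.11.

8.11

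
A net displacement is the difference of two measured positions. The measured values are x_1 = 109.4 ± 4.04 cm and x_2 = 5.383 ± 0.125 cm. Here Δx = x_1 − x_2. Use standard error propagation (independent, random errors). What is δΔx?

4.04 cm

For a sum/difference, combine absolute errors in quadrature:
  (δx_1)² = 16.3;  (δx_2)² = 0.0156
δΔx = √(16.3) = 4.04 cm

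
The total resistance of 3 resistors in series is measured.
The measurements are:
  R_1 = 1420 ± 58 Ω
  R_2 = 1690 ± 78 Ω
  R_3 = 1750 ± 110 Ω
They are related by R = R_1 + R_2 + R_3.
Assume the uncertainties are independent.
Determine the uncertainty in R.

147 Ω

Sums and differences: (δR)² = Σ (cᵢ δxᵢ)².
  (δR_1)² = 3360;  (δR_2)² = 6080;  (δR_3)² = 12100
δR = √(21500) = 147 Ω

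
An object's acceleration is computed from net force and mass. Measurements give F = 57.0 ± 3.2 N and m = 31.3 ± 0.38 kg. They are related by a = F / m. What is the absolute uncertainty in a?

0.105 m/s^2

For a monomial a ∝ F, m^-1, fractional errors add in quadrature:
  (1·δF/F)² = (1×0.0561)² = 0.00315;  (-1·δm/m)² = (-1×0.0121)² = 0.000147
δa/a = √(0.00330) = 0.0574
a = 1.82 m/s^2, so δa = 0.0574 × 1.82 = 0.105 m/s^2.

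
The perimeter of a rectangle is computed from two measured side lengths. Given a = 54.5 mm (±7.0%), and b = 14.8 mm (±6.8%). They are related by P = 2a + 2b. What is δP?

7.89 mm

Each term contributes (cᵢ δxᵢ)² to (δP)²:
  (2·δa)² = 58.2;  (2·δb)² = 4.05
δP = √(62.3) = 7.89 mm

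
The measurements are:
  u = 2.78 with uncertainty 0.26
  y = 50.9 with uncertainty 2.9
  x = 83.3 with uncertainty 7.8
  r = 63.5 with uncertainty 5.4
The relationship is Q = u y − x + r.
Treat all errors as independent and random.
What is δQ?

Let p = u·y = 142. δp/p = √((1·δu/u)² + (1·δy/y)²) = √(0.00875 + 0.00325) = 0.110, so δp = 15.5.
Q = p − x + r: δQ = √(δp² + δx² + δr²) = √(240 + 60.8 + 29.2) = 18.2

18.2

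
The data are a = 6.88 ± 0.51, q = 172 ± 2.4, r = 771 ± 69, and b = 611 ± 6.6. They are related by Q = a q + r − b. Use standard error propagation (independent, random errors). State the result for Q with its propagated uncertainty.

1340 ± 113

Let p = a·q = 1180. δp/p = √((1·δa/a)² + (1·δq/q)²) = √(0.00549 + 0.000195) = 0.0754, so δp = 89.3.
Q = p + r − b: δQ = √(δp² + δr² + δb²) = √(7970 + 4760 + 43.6) = 113
Q = 1340.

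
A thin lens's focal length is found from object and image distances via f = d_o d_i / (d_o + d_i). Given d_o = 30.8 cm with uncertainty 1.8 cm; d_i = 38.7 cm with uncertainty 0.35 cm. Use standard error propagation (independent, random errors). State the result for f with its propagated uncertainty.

∂f/∂d_o = (d_i/(d_o+d_i))² = 0.310;  ∂f/∂d_i = (d_o/(d_o+d_i))² = 0.196
δf = √((∂f/∂d_o · δd_o)² + (∂f/∂d_i · δd_i)²) = √(0.311 + 0.00472) = 0.562 cm
f = 17.2 cm.

17.2 ± 0.562 cm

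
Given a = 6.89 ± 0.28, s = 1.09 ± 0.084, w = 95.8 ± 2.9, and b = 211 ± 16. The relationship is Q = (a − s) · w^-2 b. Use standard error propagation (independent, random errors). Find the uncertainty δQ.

0.0146

Let u = a − s = 5.80. δu = √(δa² + δs²) = √(0.0784 + 0.00706) = 0.292, so δu/u = 0.0504.
Q is then a monomial in u, w, b:
δQ/Q = √((δu/u)² + (-2·δw/w)² + (1·δb/b)²) = √(0.00254 + 0.00367 + 0.00575) = 0.109
Q = 0.133, so δQ = 0.109 × 0.133 = 0.0146.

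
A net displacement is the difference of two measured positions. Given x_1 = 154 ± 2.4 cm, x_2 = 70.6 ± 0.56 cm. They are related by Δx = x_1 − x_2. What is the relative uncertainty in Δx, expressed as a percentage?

2.95%

Sums and differences: (δΔx)² = Σ (cᵢ δxᵢ)².
  (δx_1)² = 5.76;  (δx_2)² = 0.314
δΔx = √(6.07) = 2.46 cm
Δx = 83.4 cm, so δΔx/Δx = 2.46/83.4 = 0.0295.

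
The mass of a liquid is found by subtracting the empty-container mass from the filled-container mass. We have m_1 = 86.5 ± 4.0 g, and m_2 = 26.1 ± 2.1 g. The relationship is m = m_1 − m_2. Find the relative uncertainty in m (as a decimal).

Absolute uncertainties add in quadrature for a linear combination:
  (δm_1)² = 16.0;  (δm_2)² = 4.41
δm = √(20.4) = 4.52 g
m = 60.4 g, so δm/m = 4.52/60.4 = 0.0748.

0.0748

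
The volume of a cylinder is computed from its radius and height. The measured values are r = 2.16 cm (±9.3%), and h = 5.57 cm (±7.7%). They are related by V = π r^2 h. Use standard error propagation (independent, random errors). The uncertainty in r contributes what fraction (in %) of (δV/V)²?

(δV/V)² = (2·δr/r)² + (1·δh/h)²
  r term: (2×0.0930)² = 0.0346
  h term: (1×0.0770)² = 0.00593
Total = 0.0405. Share from r = 0.0346/0.0405 = 0.854.

85.4%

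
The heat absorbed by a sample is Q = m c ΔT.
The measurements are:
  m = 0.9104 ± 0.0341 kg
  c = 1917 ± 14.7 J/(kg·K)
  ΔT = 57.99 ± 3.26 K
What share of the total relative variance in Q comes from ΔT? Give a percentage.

(δQ/Q)² = (1·δm/m)² + (1·δc/c)² + (1·δΔT/ΔT)²
  m term: (1×0.0375)² = 0.00140
  c term: (1×0.00767)² = 5.88e-05
  ΔT term: (1×0.0562)² = 0.00316
Total = 0.00462. Share from ΔT = 0.00316/0.00462 = 0.684.

68.4%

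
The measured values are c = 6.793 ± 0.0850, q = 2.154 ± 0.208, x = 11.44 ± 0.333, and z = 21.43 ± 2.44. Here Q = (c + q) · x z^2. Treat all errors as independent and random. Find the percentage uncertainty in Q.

23.1%

Let u = c + q = 8.947. δu = √(δc² + δq²) = √(0.00723 + 0.0433) = 0.225, so δu/u = 0.0251.
Q is then a monomial in u, x, z:
δQ/Q = √((δu/u)² + (1·δx/x)² + (2·δz/z)²) = √(0.000631 + 0.000847 + 0.0519) = 0.231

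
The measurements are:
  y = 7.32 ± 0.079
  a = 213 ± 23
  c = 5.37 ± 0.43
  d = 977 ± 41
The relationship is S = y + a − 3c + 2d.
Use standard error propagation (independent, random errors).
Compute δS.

85.2

Sums and differences: (δS)² = Σ (cᵢ δxᵢ)².
  (δy)² = 0.00624;  (δa)² = 529;  (3·δc)² = 1.66;  (2·δd)² = 6720
δS = √(7250) = 85.2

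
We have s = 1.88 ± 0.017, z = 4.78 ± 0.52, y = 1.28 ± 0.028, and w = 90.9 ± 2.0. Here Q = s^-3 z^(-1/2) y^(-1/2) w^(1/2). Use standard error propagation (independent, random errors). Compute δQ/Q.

Products/powers → add relative errors in quadrature, weighted by exponent:
  (-3·δs/s)² = (-3×0.00904)² = 0.000736;  (−½·δz/z)² = (-0.5×0.109)² = 0.00296;  (−½·δy/y)² = (-0.5×0.0219)² = 0.000120;  (½·δw/w)² = (0.5×0.0220)² = 0.000121
δQ/Q = √(0.00394) = 0.0627

0.0627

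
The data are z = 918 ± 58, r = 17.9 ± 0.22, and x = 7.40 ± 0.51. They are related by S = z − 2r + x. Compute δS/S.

0.0652

S is a linear combination, so absolute uncertainties add in quadrature:
  (δz)² = 3360;  (2·δr)² = 0.194;  (δx)² = 0.260
δS = √(3360) = 58.0
S = 890, so δS/S = 58.0/890 = 0.0652.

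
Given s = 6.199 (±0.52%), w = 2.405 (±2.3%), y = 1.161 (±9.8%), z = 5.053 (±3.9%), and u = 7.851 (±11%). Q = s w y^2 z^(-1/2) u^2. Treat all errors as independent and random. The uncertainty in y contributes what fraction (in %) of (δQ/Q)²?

43.8%

(δQ/Q)² = (1·δs/s)² + (1·δw/w)² + (2·δy/y)² + (−½·δz/z)² + (2·δu/u)²
  s term: (1×0.00520)² = 2.7e-05
  w term: (1×0.0230)² = 0.000529
  y term: (2×0.0980)² = 0.0384
  z term: (-0.5×0.0390)² = 0.000380
  u term: (2×0.110)² = 0.0484
Total = 0.0878. Share from y = 0.0384/0.0878 = 0.438.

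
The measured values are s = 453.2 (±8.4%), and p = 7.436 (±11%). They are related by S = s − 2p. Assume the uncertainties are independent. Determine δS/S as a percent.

S is a linear combination, so absolute uncertainties add in quadrature:
  (δs)² = 1450;  (2·δp)² = 2.68
δS = √(1450) = 38.1
S = 438.3, so δS/S = 38.1/438.3 = 0.0869.

8.69%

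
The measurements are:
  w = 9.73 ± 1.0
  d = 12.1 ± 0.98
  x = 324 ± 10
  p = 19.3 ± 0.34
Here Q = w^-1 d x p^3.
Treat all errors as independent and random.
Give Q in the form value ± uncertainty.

(2.90 ± 0.418) × 10^6

For a monomial Q ∝ w^-1, d, x, p^3, fractional errors add in quadrature:
  (-1·δw/w)² = (-1×0.103)² = 0.0106;  (1·δd/d)² = (1×0.0810)² = 0.00656;  (1·δx/x)² = (1×0.0309)² = 0.000953;  (3·δp/p)² = (3×0.0176)² = 0.00279
δQ/Q = √(0.0209) = 0.144
Q = 2.9e+06, so δQ = 0.144 × 2.9e+06 = 4.18e+05.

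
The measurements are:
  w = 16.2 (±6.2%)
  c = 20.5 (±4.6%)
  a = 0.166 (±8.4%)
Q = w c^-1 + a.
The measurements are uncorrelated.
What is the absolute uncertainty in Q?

Let p = w·c^-1 = 0.790. δp/p = √((1·δw/w)² + (-1·δc/c)²) = √(0.00384 + 0.00212) = 0.0772, so δp = 0.0610.
Q = p + a: δQ = √(δp² + δa²) = √(0.00372 + 0.000194) = 0.0626

0.0626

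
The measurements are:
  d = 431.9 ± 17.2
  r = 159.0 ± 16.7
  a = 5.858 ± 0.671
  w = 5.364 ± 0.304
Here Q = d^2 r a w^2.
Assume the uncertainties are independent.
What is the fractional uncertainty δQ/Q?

For a monomial Q ∝ d^2, r, a, w^2, fractional errors add in quadrature:
  (2·δd/d)² = (2×0.0398)² = 0.00634;  (1·δr/r)² = (1×0.105)² = 0.0110;  (1·δa/a)² = (1×0.115)² = 0.0131;  (2·δw/w)² = (2×0.0567)² = 0.0128
δQ/Q = √(0.0433) = 0.208

0.208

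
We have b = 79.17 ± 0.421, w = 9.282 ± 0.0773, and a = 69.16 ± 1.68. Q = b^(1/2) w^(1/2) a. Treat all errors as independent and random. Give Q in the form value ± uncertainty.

1875 ± 46.5

For a monomial Q ∝ b^(1/2), w^(1/2), a, fractional errors add in quadrature:
  (½·δb/b)² = (0.5×0.00532)² = 7.07e-06;  (½·δw/w)² = (0.5×0.00833)² = 1.73e-05;  (1·δa/a)² = (1×0.0243)² = 0.000590
δQ/Q = √(0.000614) = 0.0248
Q = 1875, so δQ = 0.0248 × 1875 = 46.5.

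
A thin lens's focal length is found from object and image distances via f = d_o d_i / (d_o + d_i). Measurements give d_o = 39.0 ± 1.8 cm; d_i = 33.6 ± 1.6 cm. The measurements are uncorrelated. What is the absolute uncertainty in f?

∂f/∂d_o = (d_i/(d_o+d_i))² = 0.214;  ∂f/∂d_i = (d_o/(d_o+d_i))² = 0.289
δf = √((∂f/∂d_o · δd_o)² + (∂f/∂d_i · δd_i)²) = √(0.149 + 0.213) = 0.602 cm

0.602 cm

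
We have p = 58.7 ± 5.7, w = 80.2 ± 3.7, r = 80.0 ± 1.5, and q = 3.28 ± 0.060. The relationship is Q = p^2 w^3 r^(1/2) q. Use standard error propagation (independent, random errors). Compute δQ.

Relative error in a monomial: (δQ/Q)² = Σ (nᵢ · δxᵢ/xᵢ)².
  (2·δp/p)² = (2×0.0971)² = 0.0377;  (3·δw/w)² = (3×0.0461)² = 0.0192;  (½·δr/r)² = (0.5×0.0187)² = 8.79e-05;  (1·δq/q)² = (1×0.0183)² = 0.000335
δQ/Q = √(0.0573) = 0.239
Q = 5.21e+10, so δQ = 0.239 × 5.21e+10 = 1.25e+10.

1.25e+10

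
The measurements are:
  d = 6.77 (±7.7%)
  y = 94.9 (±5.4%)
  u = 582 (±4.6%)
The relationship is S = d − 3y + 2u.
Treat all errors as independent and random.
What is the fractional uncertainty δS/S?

Sums and differences: (δS)² = Σ (cᵢ δxᵢ)².
  (δd)² = 0.272;  (3·δy)² = 236;  (2·δu)² = 2870
δS = √(3100) = 55.7
S = 886, so δS/S = 55.7/886 = 0.0629.

0.0629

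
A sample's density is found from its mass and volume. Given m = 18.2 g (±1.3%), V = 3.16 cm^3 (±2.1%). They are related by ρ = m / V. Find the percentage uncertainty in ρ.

2.47%

Relative error in a monomial: (δρ/ρ)² = Σ (nᵢ · δxᵢ/xᵢ)².
  (1·δm/m)² = (1×0.0130)² = 0.000169;  (-1·δV/V)² = (-1×0.0210)² = 0.000441
δρ/ρ = √(0.000610) = 0.0247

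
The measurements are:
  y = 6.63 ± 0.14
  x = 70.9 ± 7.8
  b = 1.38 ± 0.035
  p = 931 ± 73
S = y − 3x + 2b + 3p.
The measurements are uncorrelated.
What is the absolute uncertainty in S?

220

For a sum/difference, combine absolute errors in quadrature:
  (δy)² = 0.0196;  (3·δx)² = 548;  (2·δb)² = 0.00490;  (3·δp)² = 48000
δS = √(48500) = 220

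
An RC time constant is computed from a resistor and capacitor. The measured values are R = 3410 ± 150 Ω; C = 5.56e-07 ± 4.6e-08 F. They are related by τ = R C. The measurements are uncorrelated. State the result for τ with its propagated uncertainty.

Relative error in a monomial: (δτ/τ)² = Σ (nᵢ · δxᵢ/xᵢ)².
  (1·δR/R)² = (1×0.0440)² = 0.00193;  (1·δC/C)² = (1×0.0827)² = 0.00684
δτ/τ = √(0.00878) = 0.0937
τ = 0.00190 s, so δτ = 0.0937 × 0.00190 = 0.000178 s.

0.00190 ± 0.000178 s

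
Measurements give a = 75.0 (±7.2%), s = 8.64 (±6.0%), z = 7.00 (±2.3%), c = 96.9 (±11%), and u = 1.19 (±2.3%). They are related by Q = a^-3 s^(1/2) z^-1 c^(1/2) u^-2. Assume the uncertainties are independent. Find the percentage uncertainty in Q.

23.1%

Relative error in a monomial: (δQ/Q)² = Σ (nᵢ · δxᵢ/xᵢ)².
  (-3·δa/a)² = (-3×0.0720)² = 0.0467;  (½·δs/s)² = (0.5×0.0600)² = 0.000900;  (-1·δz/z)² = (-1×0.0230)² = 0.000529;  (½·δc/c)² = (0.5×0.110)² = 0.00302;  (-2·δu/u)² = (-2×0.0230)² = 0.00212
δQ/Q = √(0.0532) = 0.231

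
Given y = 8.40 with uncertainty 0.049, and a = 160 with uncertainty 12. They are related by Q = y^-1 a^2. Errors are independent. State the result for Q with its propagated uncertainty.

3050 ± 457

Q is a product of powers, so relative uncertainties combine in quadrature:
  (-1·δy/y)² = (-1×0.00583)² = 3.4e-05;  (2·δa/a)² = (2×0.0750)² = 0.0225
δQ/Q = √(0.0225) = 0.150
Q = 3050, so δQ = 0.150 × 3050 = 457.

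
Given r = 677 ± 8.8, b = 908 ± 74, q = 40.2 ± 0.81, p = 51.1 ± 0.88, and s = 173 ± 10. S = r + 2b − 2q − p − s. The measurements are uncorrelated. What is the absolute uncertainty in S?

149

Absolute uncertainties add in quadrature for a linear combination:
  (δr)² = 77.4;  (2·δb)² = 21900;  (2·δq)² = 2.62;  (δp)² = 0.774;  (δs)² = 100
δS = √(22100) = 149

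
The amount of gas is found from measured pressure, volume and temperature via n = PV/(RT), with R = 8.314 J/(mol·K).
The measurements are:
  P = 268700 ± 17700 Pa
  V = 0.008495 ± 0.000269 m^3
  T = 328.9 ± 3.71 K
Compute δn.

0.0617 mol

n is a product of powers, so relative uncertainties combine in quadrature:
  (1·δP/P)² = (1×0.0659)² = 0.00434;  (1·δV/V)² = (1×0.0317)² = 0.00100;  (-1·δT/T)² = (-1×0.0113)² = 0.000127
δn/n = √(0.00547) = 0.0740
n = 0.8348 mol, so δn = 0.0740 × 0.8348 = 0.0617 mol.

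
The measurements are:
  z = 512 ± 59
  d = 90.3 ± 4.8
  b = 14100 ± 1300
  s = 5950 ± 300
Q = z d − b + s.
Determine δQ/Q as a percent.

Let p = z·d = 46200. δp/p = √((1·δz/z)² + (1·δd/d)²) = √(0.0133 + 0.00283) = 0.127, so δp = 5870.
Q = p − b + s: δQ = √(δp² + δb² + δs²) = √(3.44e+07 + 1.69e+06 + 90000) = 6020
Q = 38100, so δQ/Q = 6020/38100 = 0.158.

15.8%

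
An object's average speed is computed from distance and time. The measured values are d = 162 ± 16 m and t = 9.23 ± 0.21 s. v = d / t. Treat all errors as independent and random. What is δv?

Each factor contributes (exponent × relative error)² to (δv/v)²:
  (1·δd/d)² = (1×0.0988)² = 0.00975;  (-1·δt/t)² = (-1×0.0228)² = 0.000518
δv/v = √(0.0103) = 0.101
v = 17.6 m/s, so δv = 0.101 × 17.6 = 1.78 m/s.

1.78 m/s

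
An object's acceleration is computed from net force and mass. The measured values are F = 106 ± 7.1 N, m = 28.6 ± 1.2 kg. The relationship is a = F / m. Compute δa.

0.293 m/s^2

Each factor contributes (exponent × relative error)² to (δa/a)²:
  (1·δF/F)² = (1×0.0670)² = 0.00449;  (-1·δm/m)² = (-1×0.0420)² = 0.00176
δa/a = √(0.00625) = 0.0790
a = 3.71 m/s^2, so δa = 0.0790 × 3.71 = 0.293 m/s^2.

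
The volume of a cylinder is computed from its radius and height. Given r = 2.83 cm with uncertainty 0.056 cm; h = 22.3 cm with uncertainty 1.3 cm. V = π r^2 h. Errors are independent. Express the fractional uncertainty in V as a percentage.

7.05%

V is a product of powers, so relative uncertainties combine in quadrature:
  (2·δr/r)² = (2×0.0198)² = 0.00157;  (1·δh/h)² = (1×0.0583)² = 0.00340
δV/V = √(0.00496) = 0.0705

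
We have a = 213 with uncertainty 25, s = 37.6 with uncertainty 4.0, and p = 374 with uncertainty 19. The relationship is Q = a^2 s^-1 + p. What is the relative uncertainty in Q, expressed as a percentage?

19.7%

Let w = a^2·s^-1 = 1210. δw/w = √((2·δa/a)² + (-1·δs/s)²) = √(0.0551 + 0.0113) = 0.258, so δw = 311.
Q = w + p: δQ = √(δw² + δp²) = √(96700 + 361) = 312
Q = 1580, so δQ/Q = 312/1580 = 0.197.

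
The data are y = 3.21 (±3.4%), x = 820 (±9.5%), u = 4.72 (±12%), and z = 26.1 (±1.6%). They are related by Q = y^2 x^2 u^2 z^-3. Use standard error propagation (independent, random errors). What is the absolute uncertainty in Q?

Since Q is a product/quotient, work with relative uncertainties:
  (2·δy/y)² = (2×0.0340)² = 0.00462;  (2·δx/x)² = (2×0.0950)² = 0.0361;  (2·δu/u)² = (2×0.120)² = 0.0576;  (-3·δz/z)² = (-3×0.0160)² = 0.00230
δQ/Q = √(0.101) = 0.317
Q = 8680, so δQ = 0.317 × 8680 = 2750.

2750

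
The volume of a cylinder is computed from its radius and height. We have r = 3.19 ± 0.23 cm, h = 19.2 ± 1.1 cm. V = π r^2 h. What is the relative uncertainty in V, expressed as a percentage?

15.5%

Relative error in a monomial: (δV/V)² = Σ (nᵢ · δxᵢ/xᵢ)².
  (2·δr/r)² = (2×0.0721)² = 0.0208;  (1·δh/h)² = (1×0.0573)² = 0.00328
δV/V = √(0.0241) = 0.155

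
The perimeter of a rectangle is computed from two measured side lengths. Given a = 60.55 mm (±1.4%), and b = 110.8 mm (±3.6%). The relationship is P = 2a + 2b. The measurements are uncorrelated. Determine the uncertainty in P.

8.16 mm

Absolute uncertainties add in quadrature for a linear combination:
  (2·δa)² = 2.87;  (2·δb)² = 63.6
δP = √(66.5) = 8.16 mm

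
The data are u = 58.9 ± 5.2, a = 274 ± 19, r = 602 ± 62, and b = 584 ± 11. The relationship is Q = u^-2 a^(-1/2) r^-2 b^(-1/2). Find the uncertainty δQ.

5.44e-13

Products/powers → add relative errors in quadrature, weighted by exponent:
  (-2·δu/u)² = (-2×0.0883)² = 0.0312;  (−½·δa/a)² = (-0.5×0.0693)² = 0.00120;  (-2·δr/r)² = (-2×0.103)² = 0.0424;  (−½·δb/b)² = (-0.5×0.0188)² = 8.87e-05
δQ/Q = √(0.0749) = 0.274
Q = 1.99e-12, so δQ = 0.274 × 1.99e-12 = 5.44e-13.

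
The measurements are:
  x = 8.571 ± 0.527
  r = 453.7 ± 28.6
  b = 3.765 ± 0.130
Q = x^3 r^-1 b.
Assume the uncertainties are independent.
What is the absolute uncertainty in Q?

Each factor contributes (exponent × relative error)² to (δQ/Q)²:
  (3·δx/x)² = (3×0.0615)² = 0.0340;  (-1·δr/r)² = (-1×0.0630)² = 0.00397;  (1·δb/b)² = (1×0.0345)² = 0.00119
δQ/Q = √(0.0392) = 0.198
Q = 5.225, so δQ = 0.198 × 5.225 = 1.03.

1.03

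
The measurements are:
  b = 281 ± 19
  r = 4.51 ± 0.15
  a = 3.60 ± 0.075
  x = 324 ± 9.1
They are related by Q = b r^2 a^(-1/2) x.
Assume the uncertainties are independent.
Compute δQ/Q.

Relative error in a monomial: (δQ/Q)² = Σ (nᵢ · δxᵢ/xᵢ)².
  (1·δb/b)² = (1×0.0676)² = 0.00457;  (2·δr/r)² = (2×0.0333)² = 0.00442;  (−½·δa/a)² = (-0.5×0.0208)² = 0.000109;  (1·δx/x)² = (1×0.0281)² = 0.000789
δQ/Q = √(0.00989) = 0.0995

0.0995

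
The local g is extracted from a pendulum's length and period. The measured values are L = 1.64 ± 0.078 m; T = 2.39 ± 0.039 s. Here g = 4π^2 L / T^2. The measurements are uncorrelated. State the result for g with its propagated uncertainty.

11.3 ± 0.654 m/s^2

Products/powers → add relative errors in quadrature, weighted by exponent:
  (1·δL/L)² = (1×0.0476)² = 0.00226;  (-2·δT/T)² = (-2×0.0163)² = 0.00107
δg/g = √(0.00333) = 0.0577
g = 11.3 m/s^2, so δg = 0.0577 × 11.3 = 0.654 m/s^2.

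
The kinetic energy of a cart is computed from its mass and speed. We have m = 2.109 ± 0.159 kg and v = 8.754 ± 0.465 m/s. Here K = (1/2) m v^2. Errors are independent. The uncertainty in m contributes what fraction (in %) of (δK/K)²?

33.5%

(δK/K)² = (1·δm/m)² + (2·δv/v)²
  m term: (1×0.0754)² = 0.00568
  v term: (2×0.0531)² = 0.0113
Total = 0.0170. Share from m = 0.00568/0.0170 = 0.335.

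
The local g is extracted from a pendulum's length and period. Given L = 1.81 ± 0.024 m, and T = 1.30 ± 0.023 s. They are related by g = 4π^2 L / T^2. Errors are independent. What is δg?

For a monomial g ∝ L, T^-2, fractional errors add in quadrature:
  (1·δL/L)² = (1×0.0133)² = 0.000176;  (-2·δT/T)² = (-2×0.0177)² = 0.00125
δg/g = √(0.00143) = 0.0378
g = 42.3 m/s^2, so δg = 0.0378 × 42.3 = 1.60 m/s^2.

1.60 m/s^2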